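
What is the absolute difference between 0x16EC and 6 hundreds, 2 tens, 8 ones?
Convert 0x16EC (hexadecimal) → 1×4096 + 6×256 + 14×16 + 12 = 5868 (decimal)
Convert 6 hundreds, 2 tens, 8 ones (place-value notation) → 6×100 + 2×10 + 8 = 628 (decimal)
Compute |5868 - 628| = 5240
5240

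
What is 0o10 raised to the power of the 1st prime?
Convert 0o10 (octal) → 1×8 = 8 (decimal)
Convert the 1st prime (prime index) → 2 (decimal)
Compute 8 ^ 2 = 64
64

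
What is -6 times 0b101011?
Convert 0b101011 (binary) → 32 + 8 + 2 + 1 = 43 (decimal)
Compute -6 × 43 = -258
-258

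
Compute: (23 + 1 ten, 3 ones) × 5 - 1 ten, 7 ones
Convert 1 ten, 3 ones (place-value notation) → 1×10 + 3 = 13 (decimal)
Convert 1 ten, 7 ones (place-value notation) → 1×10 + 7 = 17 (decimal)
Expression in decimal: (23 + 13) × 5 - 17
Parentheses first: 23 + 13 = 36
Multiply: 36 × 5 = 180
Subtract: 180 - 17 = 163
163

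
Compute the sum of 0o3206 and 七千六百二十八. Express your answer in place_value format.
Convert 0o3206 (octal) → 3×512 + 2×64 + 6 = 1670 (decimal)
Convert 七千六百二十八 (Chinese numeral) → 7×1000 + 6×100 + 2×10 + 8 = 7628 (decimal)
Compute 1670 + 7628 = 9298
Convert 9298 (decimal) → 9298 = 9×1000 + 2×100 + 9×10 + 8 → 9 thousands, 2 hundreds, 9 tens, 8 ones (place-value notation)
9 thousands, 2 hundreds, 9 tens, 8 ones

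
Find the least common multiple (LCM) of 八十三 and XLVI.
Convert 八十三 (Chinese numeral) → 8×10 + 3 = 83 (decimal)
Convert XLVI (Roman numeral) → 40 + 5 + 1 = 46 (decimal)
Compute lcm(83, 46) = 3818
3818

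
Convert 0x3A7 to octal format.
Convert 0x3A7 (hexadecimal) → 3×256 + 10×16 + 7 = 935 (decimal)
Convert 935 (decimal) → 935 = 1×512 + 6×64 + 4×8 + 7 → 0o1647 (octal)
0o1647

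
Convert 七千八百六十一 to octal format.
Convert 七千八百六十一 (Chinese numeral) → 7×1000 + 8×100 + 6×10 + 1 = 7861 (decimal)
Convert 7861 (decimal) → 7861 = 1×4096 + 7×512 + 2×64 + 6×8 + 5 → 0o17265 (octal)
0o17265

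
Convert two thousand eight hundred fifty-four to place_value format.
Convert two thousand eight hundred fifty-four (English words) → 2×1000 + 8×100 + 54 = 2854 (decimal)
Convert 2854 (decimal) → 2854 = 2×1000 + 8×100 + 5×10 + 4 → 2 thousands, 8 hundreds, 5 tens, 4 ones (place-value notation)
2 thousands, 8 hundreds, 5 tens, 4 ones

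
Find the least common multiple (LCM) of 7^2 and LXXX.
Convert 7^2 (power) → 49 (decimal)
Convert LXXX (Roman numeral) → 50 + 10 + 10 + 10 = 80 (decimal)
Compute lcm(49, 80) = 3920
3920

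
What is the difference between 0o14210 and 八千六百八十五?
Convert 0o14210 (octal) → 1×4096 + 4×512 + 2×64 + 1×8 = 6280 (decimal)
Convert 八千六百八十五 (Chinese numeral) → 8×1000 + 6×100 + 8×10 + 5 = 8685 (decimal)
Difference: |6280 - 8685| = 2405
2405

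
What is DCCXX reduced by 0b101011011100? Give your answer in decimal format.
Convert DCCXX (Roman numeral) → 500 + 100 + 100 + 10 + 10 = 720 (decimal)
Convert 0b101011011100 (binary) → 2048 + 512 + 128 + 64 + 16 + 8 + 4 = 2780 (decimal)
Compute 720 - 2780 = -2060
-2060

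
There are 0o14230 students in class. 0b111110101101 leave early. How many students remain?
Convert 0o14230 (octal) → 1×4096 + 4×512 + 2×64 + 3×8 = 6296 (decimal)
Convert 0b111110101101 (binary) → 2048 + 1024 + 512 + 256 + 128 + 32 + 8 + 4 + 1 = 4013 (decimal)
Compute 6296 - 4013 = 2283
2283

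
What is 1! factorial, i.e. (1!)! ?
Convert 1! (factorial) → 1 (decimal)
Compute 1! = 1
1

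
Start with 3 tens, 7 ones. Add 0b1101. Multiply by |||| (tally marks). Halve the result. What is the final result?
Convert 3 tens, 7 ones (place-value notation) → 3×10 + 7 = 37 (decimal)
Start: 37
Convert 0b1101 (binary) → 8 + 4 + 1 = 13 (decimal)
37 + 13 = 50
Convert |||| (tally marks) → 4 (decimal)
50 × 4 = 200
200 ÷ 2 = 100
100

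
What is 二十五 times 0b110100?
Convert 二十五 (Chinese numeral) → 2×10 + 5 = 25 (decimal)
Convert 0b110100 (binary) → 32 + 16 + 4 = 52 (decimal)
Compute 25 × 52 = 1300
1300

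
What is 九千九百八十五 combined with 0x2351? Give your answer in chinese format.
Convert 九千九百八十五 (Chinese numeral) → 9×1000 + 9×100 + 8×10 + 5 = 9985 (decimal)
Convert 0x2351 (hexadecimal) → 2×4096 + 3×256 + 5×16 + 1 = 9041 (decimal)
Compute 9985 + 9041 = 19026
Convert 19026 (decimal) → 19026 = 1×10000 + 9×1000 + 2×10 + 6 → 一万九千零二十六 (Chinese numeral)
一万九千零二十六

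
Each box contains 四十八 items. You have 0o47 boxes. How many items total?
Convert 四十八 (Chinese numeral) → 4×10 + 8 = 48 (decimal)
Convert 0o47 (octal) → 4×8 + 7 = 39 (decimal)
Compute 48 × 39 = 1872
1872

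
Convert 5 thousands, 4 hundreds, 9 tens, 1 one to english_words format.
Convert 5 thousands, 4 hundreds, 9 tens, 1 one (place-value notation) → 5×1000 + 4×100 + 9×10 + 1 = 5491 (decimal)
Convert 5491 (decimal) → 5491 = 5×1000 + 4×100 + 91 → five thousand four hundred ninety-one (English words)
five thousand four hundred ninety-one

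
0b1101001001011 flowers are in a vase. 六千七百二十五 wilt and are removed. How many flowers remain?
Convert 0b1101001001011 (binary) → 4096 + 2048 + 512 + 64 + 8 + 2 + 1 = 6731 (decimal)
Convert 六千七百二十五 (Chinese numeral) → 6×1000 + 7×100 + 2×10 + 5 = 6725 (decimal)
Compute 6731 - 6725 = 6
6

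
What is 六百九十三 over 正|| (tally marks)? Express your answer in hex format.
Convert 六百九十三 (Chinese numeral) → 6×100 + 9×10 + 3 = 693 (decimal)
Convert 正|| (tally marks) → 5 + 2 = 7 (decimal)
Compute 693 ÷ 7 = 99
Convert 99 (decimal) → 99 = 6×16 + 3 → 0x63 (hexadecimal)
0x63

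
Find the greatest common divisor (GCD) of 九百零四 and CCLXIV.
Convert 九百零四 (Chinese numeral) → 9×100 + 4 = 904 (decimal)
Convert CCLXIV (Roman numeral) → 100 + 100 + 50 + 10 + 4 = 264 (decimal)
Compute gcd(904, 264) = 8
8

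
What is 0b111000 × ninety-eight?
Convert 0b111000 (binary) → 32 + 16 + 8 = 56 (decimal)
Convert ninety-eight (English words) → 98 (decimal)
Compute 56 × 98 = 5488
5488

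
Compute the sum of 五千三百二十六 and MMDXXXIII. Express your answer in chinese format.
Convert 五千三百二十六 (Chinese numeral) → 5×1000 + 3×100 + 2×10 + 6 = 5326 (decimal)
Convert MMDXXXIII (Roman numeral) → 1000 + 1000 + 500 + 10 + 10 + 10 + 1 + 1 + 1 = 2533 (decimal)
Compute 5326 + 2533 = 7859
Convert 7859 (decimal) → 7859 = 7×1000 + 8×100 + 5×10 + 9 → 七千八百五十九 (Chinese numeral)
七千八百五十九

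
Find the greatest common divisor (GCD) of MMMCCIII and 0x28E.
Convert MMMCCIII (Roman numeral) → 1000 + 1000 + 1000 + 100 + 100 + 1 + 1 + 1 = 3203 (decimal)
Convert 0x28E (hexadecimal) → 2×256 + 8×16 + 14 = 654 (decimal)
Compute gcd(3203, 654) = 1
1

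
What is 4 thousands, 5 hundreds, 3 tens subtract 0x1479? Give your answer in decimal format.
Convert 4 thousands, 5 hundreds, 3 tens (place-value notation) → 4×1000 + 5×100 + 3×10 = 4530 (decimal)
Convert 0x1479 (hexadecimal) → 1×4096 + 4×256 + 7×16 + 9 = 5241 (decimal)
Compute 4530 - 5241 = -711
-711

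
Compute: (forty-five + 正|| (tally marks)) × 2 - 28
Convert forty-five (English words) → 45 (decimal)
Convert 正|| (tally marks) → 5 + 2 = 7 (decimal)
Expression in decimal: (45 + 7) × 2 - 28
Parentheses first: 45 + 7 = 52
Multiply: 52 × 2 = 104
Subtract: 104 - 28 = 76
76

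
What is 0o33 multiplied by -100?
Convert 0o33 (octal) → 3×8 + 3 = 27 (decimal)
Compute 27 × -100 = -2700
-2700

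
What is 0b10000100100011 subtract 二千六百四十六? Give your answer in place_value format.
Convert 0b10000100100011 (binary) → 8192 + 256 + 32 + 2 + 1 = 8483 (decimal)
Convert 二千六百四十六 (Chinese numeral) → 2×1000 + 6×100 + 4×10 + 6 = 2646 (decimal)
Compute 8483 - 2646 = 5837
Convert 5837 (decimal) → 5837 = 5×1000 + 8×100 + 3×10 + 7 → 5 thousands, 8 hundreds, 3 tens, 7 ones (place-value notation)
5 thousands, 8 hundreds, 3 tens, 7 ones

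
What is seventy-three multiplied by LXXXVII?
Convert seventy-three (English words) → 73 (decimal)
Convert LXXXVII (Roman numeral) → 50 + 10 + 10 + 10 + 5 + 1 + 1 = 87 (decimal)
Compute 73 × 87 = 6351
6351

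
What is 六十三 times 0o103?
Convert 六十三 (Chinese numeral) → 6×10 + 3 = 63 (decimal)
Convert 0o103 (octal) → 1×64 + 3 = 67 (decimal)
Compute 63 × 67 = 4221
4221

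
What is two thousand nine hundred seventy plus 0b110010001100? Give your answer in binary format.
Convert two thousand nine hundred seventy (English words) → 2×1000 + 9×100 + 70 = 2970 (decimal)
Convert 0b110010001100 (binary) → 2048 + 1024 + 128 + 8 + 4 = 3212 (decimal)
Compute 2970 + 3212 = 6182
Convert 6182 (decimal) → 6182 = 4096 + 2048 + 32 + 4 + 2 → 0b1100000100110 (binary)
0b1100000100110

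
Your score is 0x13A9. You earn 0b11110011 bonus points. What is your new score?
Convert 0x13A9 (hexadecimal) → 1×4096 + 3×256 + 10×16 + 9 = 5033 (decimal)
Convert 0b11110011 (binary) → 128 + 64 + 32 + 16 + 2 + 1 = 243 (decimal)
Compute 5033 + 243 = 5276
5276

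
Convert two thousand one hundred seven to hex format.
Convert two thousand one hundred seven (English words) → 2×1000 + 1×100 + 7 = 2107 (decimal)
Convert 2107 (decimal) → 2107 = 8×256 + 3×16 + 11 → 0x83B (hexadecimal)
0x83B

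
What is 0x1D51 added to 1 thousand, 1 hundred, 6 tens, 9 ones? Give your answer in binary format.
Convert 0x1D51 (hexadecimal) → 1×4096 + 13×256 + 5×16 + 1 = 7505 (decimal)
Convert 1 thousand, 1 hundred, 6 tens, 9 ones (place-value notation) → 1×1000 + 1×100 + 6×10 + 9 = 1169 (decimal)
Compute 7505 + 1169 = 8674
Convert 8674 (decimal) → 8674 = 8192 + 256 + 128 + 64 + 32 + 2 → 0b10000111100010 (binary)
0b10000111100010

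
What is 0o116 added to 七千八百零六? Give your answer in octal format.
Convert 0o116 (octal) → 1×64 + 1×8 + 6 = 78 (decimal)
Convert 七千八百零六 (Chinese numeral) → 7×1000 + 8×100 + 6 = 7806 (decimal)
Compute 78 + 7806 = 7884
Convert 7884 (decimal) → 7884 = 1×4096 + 7×512 + 3×64 + 1×8 + 4 → 0o17314 (octal)
0o17314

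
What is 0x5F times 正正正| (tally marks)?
Convert 0x5F (hexadecimal) → 5×16 + 15 = 95 (decimal)
Convert 正正正| (tally marks) → 5 + 5 + 5 + 1 = 16 (decimal)
Compute 95 × 16 = 1520
1520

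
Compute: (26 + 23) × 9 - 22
Parentheses first: 26 + 23 = 49
Multiply: 49 × 9 = 441
Subtract: 441 - 22 = 419
419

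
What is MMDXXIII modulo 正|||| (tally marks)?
Convert MMDXXIII (Roman numeral) → 1000 + 1000 + 500 + 10 + 10 + 1 + 1 + 1 = 2523 (decimal)
Convert 正|||| (tally marks) → 5 + 4 = 9 (decimal)
Compute 2523 mod 9 = 3
3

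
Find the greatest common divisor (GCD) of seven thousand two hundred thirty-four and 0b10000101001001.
Convert seven thousand two hundred thirty-four (English words) → 7×1000 + 2×100 + 34 = 7234 (decimal)
Convert 0b10000101001001 (binary) → 8192 + 256 + 64 + 8 + 1 = 8521 (decimal)
Compute gcd(7234, 8521) = 1
1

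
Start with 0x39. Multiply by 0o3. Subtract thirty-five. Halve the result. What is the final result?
Convert 0x39 (hexadecimal) → 3×16 + 9 = 57 (decimal)
Start: 57
Convert 0o3 (octal) → 3 (decimal)
57 × 3 = 171
Convert thirty-five (English words) → 35 (decimal)
171 - 35 = 136
136 ÷ 2 = 68
68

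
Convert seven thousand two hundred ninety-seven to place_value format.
Convert seven thousand two hundred ninety-seven (English words) → 7×1000 + 2×100 + 97 = 7297 (decimal)
Convert 7297 (decimal) → 7297 = 7×1000 + 2×100 + 9×10 + 7 → 7 thousands, 2 hundreds, 9 tens, 7 ones (place-value notation)
7 thousands, 2 hundreds, 9 tens, 7 ones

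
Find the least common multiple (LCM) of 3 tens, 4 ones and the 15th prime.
Convert 3 tens, 4 ones (place-value notation) → 3×10 + 4 = 34 (decimal)
Convert the 15th prime (prime index) → 47 (decimal)
Compute lcm(34, 47) = 1598
1598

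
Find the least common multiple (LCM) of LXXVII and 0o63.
Convert LXXVII (Roman numeral) → 50 + 10 + 10 + 5 + 1 + 1 = 77 (decimal)
Convert 0o63 (octal) → 6×8 + 3 = 51 (decimal)
Compute lcm(77, 51) = 3927
3927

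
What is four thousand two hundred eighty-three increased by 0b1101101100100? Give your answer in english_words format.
Convert four thousand two hundred eighty-three (English words) → 4×1000 + 2×100 + 83 = 4283 (decimal)
Convert 0b1101101100100 (binary) → 4096 + 2048 + 512 + 256 + 64 + 32 + 4 = 7012 (decimal)
Compute 4283 + 7012 = 11295
Convert 11295 (decimal) → 11295 = 11×1000 + 2×100 + 95 → eleven thousand two hundred ninety-five (English words)
eleven thousand two hundred ninety-five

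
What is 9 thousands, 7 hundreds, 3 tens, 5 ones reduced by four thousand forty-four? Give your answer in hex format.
Convert 9 thousands, 7 hundreds, 3 tens, 5 ones (place-value notation) → 9×1000 + 7×100 + 3×10 + 5 = 9735 (decimal)
Convert four thousand forty-four (English words) → 4×1000 + 44 = 4044 (decimal)
Compute 9735 - 4044 = 5691
Convert 5691 (decimal) → 5691 = 1×4096 + 6×256 + 3×16 + 11 → 0x163B (hexadecimal)
0x163B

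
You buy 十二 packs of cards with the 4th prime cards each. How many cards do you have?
Convert the 4th prime (prime index) → 7 (decimal)
Convert 十二 (Chinese numeral) → 1×10 + 2 = 12 (decimal)
Compute 7 × 12 = 84
84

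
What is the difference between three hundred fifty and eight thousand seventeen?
Convert three hundred fifty (English words) → 3×100 + 50 = 350 (decimal)
Convert eight thousand seventeen (English words) → 8×1000 + 17 = 8017 (decimal)
Difference: |350 - 8017| = 7667
7667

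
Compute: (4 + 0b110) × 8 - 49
Convert 0b110 (binary) → 4 + 2 = 6 (decimal)
Expression in decimal: (4 + 6) × 8 - 49
Parentheses first: 4 + 6 = 10
Multiply: 10 × 8 = 80
Subtract: 80 - 49 = 31
31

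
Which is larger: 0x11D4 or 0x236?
Convert 0x11D4 (hexadecimal) → 1×4096 + 1×256 + 13×16 + 4 = 4564 (decimal)
Convert 0x236 (hexadecimal) → 2×256 + 3×16 + 6 = 566 (decimal)
Compare 4564 vs 566: larger = 4564
4564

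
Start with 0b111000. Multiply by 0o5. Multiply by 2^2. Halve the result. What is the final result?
Convert 0b111000 (binary) → 32 + 16 + 8 = 56 (decimal)
Start: 56
Convert 0o5 (octal) → 5 (decimal)
56 × 5 = 280
Convert 2^2 (power) → 4 (decimal)
280 × 4 = 1120
1120 ÷ 2 = 560
560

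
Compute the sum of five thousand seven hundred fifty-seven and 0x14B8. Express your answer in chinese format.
Convert five thousand seven hundred fifty-seven (English words) → 5×1000 + 7×100 + 57 = 5757 (decimal)
Convert 0x14B8 (hexadecimal) → 1×4096 + 4×256 + 11×16 + 8 = 5304 (decimal)
Compute 5757 + 5304 = 11061
Convert 11061 (decimal) → 11061 = 1×10000 + 1×1000 + 6×10 + 1 → 一万一千零六十一 (Chinese numeral)
一万一千零六十一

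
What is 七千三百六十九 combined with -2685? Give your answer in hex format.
Convert 七千三百六十九 (Chinese numeral) → 7×1000 + 3×100 + 6×10 + 9 = 7369 (decimal)
Compute 7369 + -2685 = 4684
Convert 4684 (decimal) → 4684 = 1×4096 + 2×256 + 4×16 + 12 → 0x124C (hexadecimal)
0x124C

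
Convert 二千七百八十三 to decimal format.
Convert 二千七百八十三 (Chinese numeral) → 2×1000 + 7×100 + 8×10 + 3 = 2783 (decimal)
2783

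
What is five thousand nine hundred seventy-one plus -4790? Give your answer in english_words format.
Convert five thousand nine hundred seventy-one (English words) → 5×1000 + 9×100 + 71 = 5971 (decimal)
Compute 5971 + -4790 = 1181
Convert 1181 (decimal) → 1181 = 1×1000 + 1×100 + 81 → one thousand one hundred eighty-one (English words)
one thousand one hundred eighty-one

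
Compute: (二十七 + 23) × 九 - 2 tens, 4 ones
Convert 二十七 (Chinese numeral) → 2×10 + 7 = 27 (decimal)
Convert 九 (Chinese numeral) → 9 (decimal)
Convert 2 tens, 4 ones (place-value notation) → 2×10 + 4 = 24 (decimal)
Expression in decimal: (27 + 23) × 9 - 24
Parentheses first: 27 + 23 = 50
Multiply: 50 × 9 = 450
Subtract: 450 - 24 = 426
426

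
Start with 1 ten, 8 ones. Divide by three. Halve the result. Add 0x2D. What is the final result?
Convert 1 ten, 8 ones (place-value notation) → 1×10 + 8 = 18 (decimal)
Start: 18
Convert three (English words) → 3 (decimal)
18 ÷ 3 = 6
6 ÷ 2 = 3
Convert 0x2D (hexadecimal) → 2×16 + 13 = 45 (decimal)
3 + 45 = 48
48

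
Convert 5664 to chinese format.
Convert 5664 (decimal) → 5664 = 5×1000 + 6×100 + 6×10 + 4 → 五千六百六十四 (Chinese numeral)
五千六百六十四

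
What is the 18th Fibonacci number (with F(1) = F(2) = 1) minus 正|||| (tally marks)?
The 18th Fibonacci number (with F(1) = F(2) = 1) = 2584
Convert 正|||| (tally marks) → 5 + 4 = 9 (decimal)
Compute 2584 - 9 = 2575
2575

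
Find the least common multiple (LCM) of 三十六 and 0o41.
Convert 三十六 (Chinese numeral) → 3×10 + 6 = 36 (decimal)
Convert 0o41 (octal) → 4×8 + 1 = 33 (decimal)
Compute lcm(36, 33) = 396
396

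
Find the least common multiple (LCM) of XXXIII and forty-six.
Convert XXXIII (Roman numeral) → 10 + 10 + 10 + 1 + 1 + 1 = 33 (decimal)
Convert forty-six (English words) → 46 (decimal)
Compute lcm(33, 46) = 1518
1518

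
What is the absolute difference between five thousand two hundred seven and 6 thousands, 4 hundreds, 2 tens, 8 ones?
Convert five thousand two hundred seven (English words) → 5×1000 + 2×100 + 7 = 5207 (decimal)
Convert 6 thousands, 4 hundreds, 2 tens, 8 ones (place-value notation) → 6×1000 + 4×100 + 2×10 + 8 = 6428 (decimal)
Compute |5207 - 6428| = 1221
1221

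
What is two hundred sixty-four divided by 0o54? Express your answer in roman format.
Convert two hundred sixty-four (English words) → 2×100 + 64 = 264 (decimal)
Convert 0o54 (octal) → 5×8 + 4 = 44 (decimal)
Compute 264 ÷ 44 = 6
Convert 6 (decimal) → 6 = 5 + 1 → VI (Roman numeral)
VI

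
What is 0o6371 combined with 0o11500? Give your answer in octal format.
Convert 0o6371 (octal) → 6×512 + 3×64 + 7×8 + 1 = 3321 (decimal)
Convert 0o11500 (octal) → 1×4096 + 1×512 + 5×64 = 4928 (decimal)
Compute 3321 + 4928 = 8249
Convert 8249 (decimal) → 8249 = 2×4096 + 7×8 + 1 → 0o20071 (octal)
0o20071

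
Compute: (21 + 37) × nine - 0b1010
Convert nine (English words) → 9 (decimal)
Convert 0b1010 (binary) → 8 + 2 = 10 (decimal)
Expression in decimal: (21 + 37) × 9 - 10
Parentheses first: 21 + 37 = 58
Multiply: 58 × 9 = 522
Subtract: 522 - 10 = 512
512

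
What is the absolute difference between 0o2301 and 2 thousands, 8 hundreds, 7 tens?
Convert 0o2301 (octal) → 2×512 + 3×64 + 1 = 1217 (decimal)
Convert 2 thousands, 8 hundreds, 7 tens (place-value notation) → 2×1000 + 8×100 + 7×10 = 2870 (decimal)
Compute |1217 - 2870| = 1653
1653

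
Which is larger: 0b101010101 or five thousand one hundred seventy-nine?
Convert 0b101010101 (binary) → 256 + 64 + 16 + 4 + 1 = 341 (decimal)
Convert five thousand one hundred seventy-nine (English words) → 5×1000 + 1×100 + 79 = 5179 (decimal)
Compare 341 vs 5179: larger = 5179
5179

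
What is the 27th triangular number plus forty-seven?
The 27th triangular number = 27×28/2 = 378
Convert forty-seven (English words) → 47 (decimal)
Compute 378 + 47 = 425
425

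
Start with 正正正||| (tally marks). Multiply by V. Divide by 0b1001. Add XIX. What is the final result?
Convert 正正正||| (tally marks) → 5 + 5 + 5 + 3 = 18 (decimal)
Start: 18
Convert V (Roman numeral) → 5 (decimal)
18 × 5 = 90
Convert 0b1001 (binary) → 8 + 1 = 9 (decimal)
90 ÷ 9 = 10
Convert XIX (Roman numeral) → 10 + 9 = 19 (decimal)
10 + 19 = 29
29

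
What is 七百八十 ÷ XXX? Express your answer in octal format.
Convert 七百八十 (Chinese numeral) → 7×100 + 8×10 = 780 (decimal)
Convert XXX (Roman numeral) → 10 + 10 + 10 = 30 (decimal)
Compute 780 ÷ 30 = 26
Convert 26 (decimal) → 26 = 3×8 + 2 → 0o32 (octal)
0o32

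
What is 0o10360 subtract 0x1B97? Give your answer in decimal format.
Convert 0o10360 (octal) → 1×4096 + 3×64 + 6×8 = 4336 (decimal)
Convert 0x1B97 (hexadecimal) → 1×4096 + 11×256 + 9×16 + 7 = 7063 (decimal)
Compute 4336 - 7063 = -2727
-2727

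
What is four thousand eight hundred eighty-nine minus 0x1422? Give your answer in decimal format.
Convert four thousand eight hundred eighty-nine (English words) → 4×1000 + 8×100 + 89 = 4889 (decimal)
Convert 0x1422 (hexadecimal) → 1×4096 + 4×256 + 2×16 + 2 = 5154 (decimal)
Compute 4889 - 5154 = -265
-265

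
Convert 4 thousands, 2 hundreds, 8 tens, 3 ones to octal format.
Convert 4 thousands, 2 hundreds, 8 tens, 3 ones (place-value notation) → 4×1000 + 2×100 + 8×10 + 3 = 4283 (decimal)
Convert 4283 (decimal) → 4283 = 1×4096 + 2×64 + 7×8 + 3 → 0o10273 (octal)
0o10273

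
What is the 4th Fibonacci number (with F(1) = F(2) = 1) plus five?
The 4th Fibonacci number (with F(1) = F(2) = 1): 1, 1, 2, 3 → 3
Convert five (English words) → 5 (decimal)
Compute 3 + 5 = 8
8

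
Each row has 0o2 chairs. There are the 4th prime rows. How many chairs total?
Convert 0o2 (octal) → 2 (decimal)
Convert the 4th prime (prime index) → 7 (decimal)
Compute 2 × 7 = 14
14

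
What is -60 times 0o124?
Convert 0o124 (octal) → 1×64 + 2×8 + 4 = 84 (decimal)
Compute -60 × 84 = -5040
-5040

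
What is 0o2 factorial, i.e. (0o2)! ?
Convert 0o2 (octal) → 2 (decimal)
Compute 2! = 2
2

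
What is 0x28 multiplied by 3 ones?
Convert 0x28 (hexadecimal) → 2×16 + 8 = 40 (decimal)
Convert 3 ones (place-value notation) → 3 (decimal)
Compute 40 × 3 = 120
120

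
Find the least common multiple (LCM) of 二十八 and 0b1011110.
Convert 二十八 (Chinese numeral) → 2×10 + 8 = 28 (decimal)
Convert 0b1011110 (binary) → 64 + 16 + 8 + 4 + 2 = 94 (decimal)
Compute lcm(28, 94) = 1316
1316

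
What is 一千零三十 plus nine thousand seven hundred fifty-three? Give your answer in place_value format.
Convert 一千零三十 (Chinese numeral) → 1×1000 + 3×10 = 1030 (decimal)
Convert nine thousand seven hundred fifty-three (English words) → 9×1000 + 7×100 + 53 = 9753 (decimal)
Compute 1030 + 9753 = 10783
Convert 10783 (decimal) → 10783 = 10×1000 + 7×100 + 8×10 + 3 → 10 thousands, 7 hundreds, 8 tens, 3 ones (place-value notation)
10 thousands, 7 hundreds, 8 tens, 3 ones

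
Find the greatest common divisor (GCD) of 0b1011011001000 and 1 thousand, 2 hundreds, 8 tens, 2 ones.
Convert 0b1011011001000 (binary) → 4096 + 1024 + 512 + 128 + 64 + 8 = 5832 (decimal)
Convert 1 thousand, 2 hundreds, 8 tens, 2 ones (place-value notation) → 1×1000 + 2×100 + 8×10 + 2 = 1282 (decimal)
Compute gcd(5832, 1282) = 2
2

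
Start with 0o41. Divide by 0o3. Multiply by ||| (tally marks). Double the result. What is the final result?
Convert 0o41 (octal) → 4×8 + 1 = 33 (decimal)
Start: 33
Convert 0o3 (octal) → 3 (decimal)
33 ÷ 3 = 11
Convert ||| (tally marks) → 3 (decimal)
11 × 3 = 33
33 × 2 = 66
66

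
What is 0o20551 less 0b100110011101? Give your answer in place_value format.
Convert 0o20551 (octal) → 2×4096 + 5×64 + 5×8 + 1 = 8553 (decimal)
Convert 0b100110011101 (binary) → 2048 + 256 + 128 + 16 + 8 + 4 + 1 = 2461 (decimal)
Compute 8553 - 2461 = 6092
Convert 6092 (decimal) → 6092 = 6×1000 + 9×10 + 2 → 6 thousands, 9 tens, 2 ones (place-value notation)
6 thousands, 9 tens, 2 ones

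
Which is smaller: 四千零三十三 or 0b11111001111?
Convert 四千零三十三 (Chinese numeral) → 4×1000 + 3×10 + 3 = 4033 (decimal)
Convert 0b11111001111 (binary) → 1024 + 512 + 256 + 128 + 64 + 8 + 4 + 2 + 1 = 1999 (decimal)
Compare 4033 vs 1999: smaller = 1999
1999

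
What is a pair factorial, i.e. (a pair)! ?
Convert a pair (colloquial) → 2 (decimal)
Compute 2! = 2
2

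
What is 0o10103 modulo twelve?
Convert 0o10103 (octal) → 1×4096 + 1×64 + 3 = 4163 (decimal)
Convert twelve (English words) → 12 (decimal)
Compute 4163 mod 12 = 11
11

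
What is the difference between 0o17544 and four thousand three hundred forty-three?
Convert 0o17544 (octal) → 1×4096 + 7×512 + 5×64 + 4×8 + 4 = 8036 (decimal)
Convert four thousand three hundred forty-three (English words) → 4×1000 + 3×100 + 43 = 4343 (decimal)
Difference: |8036 - 4343| = 3693
3693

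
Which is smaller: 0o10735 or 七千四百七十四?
Convert 0o10735 (octal) → 1×4096 + 7×64 + 3×8 + 5 = 4573 (decimal)
Convert 七千四百七十四 (Chinese numeral) → 7×1000 + 4×100 + 7×10 + 4 = 7474 (decimal)
Compare 4573 vs 7474: smaller = 4573
4573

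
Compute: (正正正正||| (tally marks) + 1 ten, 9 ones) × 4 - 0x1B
Convert 正正正正||| (tally marks) → 5 + 5 + 5 + 5 + 3 = 23 (decimal)
Convert 1 ten, 9 ones (place-value notation) → 1×10 + 9 = 19 (decimal)
Convert 0x1B (hexadecimal) → 1×16 + 11 = 27 (decimal)
Expression in decimal: (23 + 19) × 4 - 27
Parentheses first: 23 + 19 = 42
Multiply: 42 × 4 = 168
Subtract: 168 - 27 = 141
141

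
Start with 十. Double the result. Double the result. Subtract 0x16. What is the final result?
Convert 十 (Chinese numeral) → 1×10 = 10 (decimal)
Start: 10
10 × 2 = 20
20 × 2 = 40
Convert 0x16 (hexadecimal) → 1×16 + 6 = 22 (decimal)
40 - 22 = 18
18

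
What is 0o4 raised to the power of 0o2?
Convert 0o4 (octal) → 4 (decimal)
Convert 0o2 (octal) → 2 (decimal)
Compute 4 ^ 2 = 16
16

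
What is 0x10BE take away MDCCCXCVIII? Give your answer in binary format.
Convert 0x10BE (hexadecimal) → 1×4096 + 11×16 + 14 = 4286 (decimal)
Convert MDCCCXCVIII (Roman numeral) → 1000 + 500 + 100 + 100 + 100 + 90 + 5 + 1 + 1 + 1 = 1898 (decimal)
Compute 4286 - 1898 = 2388
Convert 2388 (decimal) → 2388 = 2048 + 256 + 64 + 16 + 4 → 0b100101010100 (binary)
0b100101010100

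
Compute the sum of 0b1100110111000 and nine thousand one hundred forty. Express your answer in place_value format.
Convert 0b1100110111000 (binary) → 4096 + 2048 + 256 + 128 + 32 + 16 + 8 = 6584 (decimal)
Convert nine thousand one hundred forty (English words) → 9×1000 + 1×100 + 40 = 9140 (decimal)
Compute 6584 + 9140 = 15724
Convert 15724 (decimal) → 15724 = 15×1000 + 7×100 + 2×10 + 4 → 15 thousands, 7 hundreds, 2 tens, 4 ones (place-value notation)
15 thousands, 7 hundreds, 2 tens, 4 ones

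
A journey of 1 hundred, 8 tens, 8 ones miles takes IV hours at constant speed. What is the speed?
Convert 1 hundred, 8 tens, 8 ones (place-value notation) → 1×100 + 8×10 + 8 = 188 (decimal)
Convert IV (Roman numeral) → 4 (decimal)
Compute 188 ÷ 4 = 47
47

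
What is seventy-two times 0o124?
Convert seventy-two (English words) → 72 (decimal)
Convert 0o124 (octal) → 1×64 + 2×8 + 4 = 84 (decimal)
Compute 72 × 84 = 6048
6048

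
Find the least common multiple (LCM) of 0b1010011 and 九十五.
Convert 0b1010011 (binary) → 64 + 16 + 2 + 1 = 83 (decimal)
Convert 九十五 (Chinese numeral) → 9×10 + 5 = 95 (decimal)
Compute lcm(83, 95) = 7885
7885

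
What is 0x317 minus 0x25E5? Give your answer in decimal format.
Convert 0x317 (hexadecimal) → 3×256 + 1×16 + 7 = 791 (decimal)
Convert 0x25E5 (hexadecimal) → 2×4096 + 5×256 + 14×16 + 5 = 9701 (decimal)
Compute 791 - 9701 = -8910
-8910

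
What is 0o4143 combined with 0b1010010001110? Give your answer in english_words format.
Convert 0o4143 (octal) → 4×512 + 1×64 + 4×8 + 3 = 2147 (decimal)
Convert 0b1010010001110 (binary) → 4096 + 1024 + 128 + 8 + 4 + 2 = 5262 (decimal)
Compute 2147 + 5262 = 7409
Convert 7409 (decimal) → 7409 = 7×1000 + 4×100 + 9 → seven thousand four hundred nine (English words)
seven thousand four hundred nine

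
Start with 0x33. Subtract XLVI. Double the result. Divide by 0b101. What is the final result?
Convert 0x33 (hexadecimal) → 3×16 + 3 = 51 (decimal)
Start: 51
Convert XLVI (Roman numeral) → 40 + 5 + 1 = 46 (decimal)
51 - 46 = 5
5 × 2 = 10
Convert 0b101 (binary) → 4 + 1 = 5 (decimal)
10 ÷ 5 = 2
2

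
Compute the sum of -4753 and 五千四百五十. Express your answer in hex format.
Convert 五千四百五十 (Chinese numeral) → 5×1000 + 4×100 + 5×10 = 5450 (decimal)
Compute -4753 + 5450 = 697
Convert 697 (decimal) → 697 = 2×256 + 11×16 + 9 → 0x2B9 (hexadecimal)
0x2B9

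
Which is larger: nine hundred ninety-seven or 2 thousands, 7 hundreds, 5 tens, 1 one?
Convert nine hundred ninety-seven (English words) → 9×100 + 97 = 997 (decimal)
Convert 2 thousands, 7 hundreds, 5 tens, 1 one (place-value notation) → 2×1000 + 7×100 + 5×10 + 1 = 2751 (decimal)
Compare 997 vs 2751: larger = 2751
2751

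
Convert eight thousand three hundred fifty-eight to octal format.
Convert eight thousand three hundred fifty-eight (English words) → 8×1000 + 3×100 + 58 = 8358 (decimal)
Convert 8358 (decimal) → 8358 = 2×4096 + 2×64 + 4×8 + 6 → 0o20246 (octal)
0o20246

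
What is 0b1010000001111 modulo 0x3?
Convert 0b1010000001111 (binary) → 4096 + 1024 + 8 + 4 + 2 + 1 = 5135 (decimal)
Convert 0x3 (hexadecimal) → 3 (decimal)
Compute 5135 mod 3 = 2
2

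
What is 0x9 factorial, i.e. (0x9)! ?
Convert 0x9 (hexadecimal) → 9 (decimal)
Compute 9! = 362880
362880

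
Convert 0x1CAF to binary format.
Convert 0x1CAF (hexadecimal) → 1×4096 + 12×256 + 10×16 + 15 = 7343 (decimal)
Convert 7343 (decimal) → 7343 = 4096 + 2048 + 1024 + 128 + 32 + 8 + 4 + 2 + 1 → 0b1110010101111 (binary)
0b1110010101111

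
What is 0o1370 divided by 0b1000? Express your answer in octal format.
Convert 0o1370 (octal) → 1×512 + 3×64 + 7×8 = 760 (decimal)
Convert 0b1000 (binary) → 8 (decimal)
Compute 760 ÷ 8 = 95
Convert 95 (decimal) → 95 = 1×64 + 3×8 + 7 → 0o137 (octal)
0o137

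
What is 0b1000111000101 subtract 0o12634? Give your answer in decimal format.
Convert 0b1000111000101 (binary) → 4096 + 256 + 128 + 64 + 4 + 1 = 4549 (decimal)
Convert 0o12634 (octal) → 1×4096 + 2×512 + 6×64 + 3×8 + 4 = 5532 (decimal)
Compute 4549 - 5532 = -983
-983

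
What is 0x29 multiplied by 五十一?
Convert 0x29 (hexadecimal) → 2×16 + 9 = 41 (decimal)
Convert 五十一 (Chinese numeral) → 5×10 + 1 = 51 (decimal)
Compute 41 × 51 = 2091
2091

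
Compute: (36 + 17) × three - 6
Convert three (English words) → 3 (decimal)
Expression in decimal: (36 + 17) × 3 - 6
Parentheses first: 36 + 17 = 53
Multiply: 53 × 3 = 159
Subtract: 159 - 6 = 153
153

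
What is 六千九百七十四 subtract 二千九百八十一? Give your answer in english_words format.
Convert 六千九百七十四 (Chinese numeral) → 6×1000 + 9×100 + 7×10 + 4 = 6974 (decimal)
Convert 二千九百八十一 (Chinese numeral) → 2×1000 + 9×100 + 8×10 + 1 = 2981 (decimal)
Compute 6974 - 2981 = 3993
Convert 3993 (decimal) → 3993 = 3×1000 + 9×100 + 93 → three thousand nine hundred ninety-three (English words)
three thousand nine hundred ninety-three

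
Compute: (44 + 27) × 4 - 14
Parentheses first: 44 + 27 = 71
Multiply: 71 × 4 = 284
Subtract: 284 - 14 = 270
270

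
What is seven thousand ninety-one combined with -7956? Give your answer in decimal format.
Convert seven thousand ninety-one (English words) → 7×1000 + 91 = 7091 (decimal)
Compute 7091 + -7956 = -865
-865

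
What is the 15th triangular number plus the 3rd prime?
The 15th triangular number = 15×16/2 = 120
Convert the 3rd prime (prime index) → 5 (decimal)
Compute 120 + 5 = 125
125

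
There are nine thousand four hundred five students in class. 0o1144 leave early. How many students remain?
Convert nine thousand four hundred five (English words) → 9×1000 + 4×100 + 5 = 9405 (decimal)
Convert 0o1144 (octal) → 1×512 + 1×64 + 4×8 + 4 = 612 (decimal)
Compute 9405 - 612 = 8793
8793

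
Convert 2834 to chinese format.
Convert 2834 (decimal) → 2834 = 2×1000 + 8×100 + 3×10 + 4 → 二千八百三十四 (Chinese numeral)
二千八百三十四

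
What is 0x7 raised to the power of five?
Convert 0x7 (hexadecimal) → 7 (decimal)
Convert five (English words) → 5 (decimal)
Compute 7 ^ 5 = 16807
16807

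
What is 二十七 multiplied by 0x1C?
Convert 二十七 (Chinese numeral) → 2×10 + 7 = 27 (decimal)
Convert 0x1C (hexadecimal) → 1×16 + 12 = 28 (decimal)
Compute 27 × 28 = 756
756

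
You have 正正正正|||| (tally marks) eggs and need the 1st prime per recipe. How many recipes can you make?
Convert 正正正正|||| (tally marks) → 5 + 5 + 5 + 5 + 4 = 24 (decimal)
Convert the 1st prime (prime index) → 2 (decimal)
Compute 24 ÷ 2 = 12
12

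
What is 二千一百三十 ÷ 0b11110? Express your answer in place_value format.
Convert 二千一百三十 (Chinese numeral) → 2×1000 + 1×100 + 3×10 = 2130 (decimal)
Convert 0b11110 (binary) → 16 + 8 + 4 + 2 = 30 (decimal)
Compute 2130 ÷ 30 = 71
Convert 71 (decimal) → 71 = 7×10 + 1 → 7 tens, 1 one (place-value notation)
7 tens, 1 one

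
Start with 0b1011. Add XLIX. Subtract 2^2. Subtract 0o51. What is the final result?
Convert 0b1011 (binary) → 8 + 2 + 1 = 11 (decimal)
Start: 11
Convert XLIX (Roman numeral) → 40 + 9 = 49 (decimal)
11 + 49 = 60
Convert 2^2 (power) → 4 (decimal)
60 - 4 = 56
Convert 0o51 (octal) → 5×8 + 1 = 41 (decimal)
56 - 41 = 15
15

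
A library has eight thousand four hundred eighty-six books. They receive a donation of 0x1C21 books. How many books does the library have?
Convert eight thousand four hundred eighty-six (English words) → 8×1000 + 4×100 + 86 = 8486 (decimal)
Convert 0x1C21 (hexadecimal) → 1×4096 + 12×256 + 2×16 + 1 = 7201 (decimal)
Compute 8486 + 7201 = 15687
15687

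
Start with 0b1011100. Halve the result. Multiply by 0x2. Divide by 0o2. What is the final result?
Convert 0b1011100 (binary) → 64 + 16 + 8 + 4 = 92 (decimal)
Start: 92
92 ÷ 2 = 46
Convert 0x2 (hexadecimal) → 2 (decimal)
46 × 2 = 92
Convert 0o2 (octal) → 2 (decimal)
92 ÷ 2 = 46
46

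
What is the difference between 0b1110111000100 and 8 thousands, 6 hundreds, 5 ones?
Convert 0b1110111000100 (binary) → 4096 + 2048 + 1024 + 256 + 128 + 64 + 4 = 7620 (decimal)
Convert 8 thousands, 6 hundreds, 5 ones (place-value notation) → 8×1000 + 6×100 + 5 = 8605 (decimal)
Difference: |7620 - 8605| = 985
985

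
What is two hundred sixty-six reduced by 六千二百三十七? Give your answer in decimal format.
Convert two hundred sixty-six (English words) → 2×100 + 66 = 266 (decimal)
Convert 六千二百三十七 (Chinese numeral) → 6×1000 + 2×100 + 3×10 + 7 = 6237 (decimal)
Compute 266 - 6237 = -5971
-5971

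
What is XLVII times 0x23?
Convert XLVII (Roman numeral) → 40 + 5 + 1 + 1 = 47 (decimal)
Convert 0x23 (hexadecimal) → 2×16 + 3 = 35 (decimal)
Compute 47 × 35 = 1645
1645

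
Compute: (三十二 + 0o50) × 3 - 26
Convert 三十二 (Chinese numeral) → 3×10 + 2 = 32 (decimal)
Convert 0o50 (octal) → 5×8 = 40 (decimal)
Expression in decimal: (32 + 40) × 3 - 26
Parentheses first: 32 + 40 = 72
Multiply: 72 × 3 = 216
Subtract: 216 - 26 = 190
190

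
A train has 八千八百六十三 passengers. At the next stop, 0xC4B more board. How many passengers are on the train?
Convert 八千八百六十三 (Chinese numeral) → 8×1000 + 8×100 + 6×10 + 3 = 8863 (decimal)
Convert 0xC4B (hexadecimal) → 12×256 + 4×16 + 11 = 3147 (decimal)
Compute 8863 + 3147 = 12010
12010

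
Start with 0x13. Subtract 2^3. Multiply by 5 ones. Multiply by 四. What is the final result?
Convert 0x13 (hexadecimal) → 1×16 + 3 = 19 (decimal)
Start: 19
Convert 2^3 (power) → 8 (decimal)
19 - 8 = 11
Convert 5 ones (place-value notation) → 5 (decimal)
11 × 5 = 55
Convert 四 (Chinese numeral) → 4 (decimal)
55 × 4 = 220
220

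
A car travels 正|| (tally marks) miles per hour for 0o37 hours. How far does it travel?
Convert 正|| (tally marks) → 5 + 2 = 7 (decimal)
Convert 0o37 (octal) → 3×8 + 7 = 31 (decimal)
Compute 7 × 31 = 217
217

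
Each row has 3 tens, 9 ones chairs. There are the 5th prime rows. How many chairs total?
Convert 3 tens, 9 ones (place-value notation) → 3×10 + 9 = 39 (decimal)
Convert the 5th prime (prime index) → 11 (decimal)
Compute 39 × 11 = 429
429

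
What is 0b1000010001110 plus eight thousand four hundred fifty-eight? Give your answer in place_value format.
Convert 0b1000010001110 (binary) → 4096 + 128 + 8 + 4 + 2 = 4238 (decimal)
Convert eight thousand four hundred fifty-eight (English words) → 8×1000 + 4×100 + 58 = 8458 (decimal)
Compute 4238 + 8458 = 12696
Convert 12696 (decimal) → 12696 = 12×1000 + 6×100 + 9×10 + 6 → 12 thousands, 6 hundreds, 9 tens, 6 ones (place-value notation)
12 thousands, 6 hundreds, 9 tens, 6 ones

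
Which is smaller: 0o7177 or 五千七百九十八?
Convert 0o7177 (octal) → 7×512 + 1×64 + 7×8 + 7 = 3711 (decimal)
Convert 五千七百九十八 (Chinese numeral) → 5×1000 + 7×100 + 9×10 + 8 = 5798 (decimal)
Compare 3711 vs 5798: smaller = 3711
3711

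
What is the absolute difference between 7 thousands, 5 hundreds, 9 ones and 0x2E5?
Convert 7 thousands, 5 hundreds, 9 ones (place-value notation) → 7×1000 + 5×100 + 9 = 7509 (decimal)
Convert 0x2E5 (hexadecimal) → 2×256 + 14×16 + 5 = 741 (decimal)
Compute |7509 - 741| = 6768
6768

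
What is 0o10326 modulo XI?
Convert 0o10326 (octal) → 1×4096 + 3×64 + 2×8 + 6 = 4310 (decimal)
Convert XI (Roman numeral) → 10 + 1 = 11 (decimal)
Compute 4310 mod 11 = 9
9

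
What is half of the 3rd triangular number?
The 3rd triangular number = 3×4/2 = 6
Compute 6 ÷ 2 = 3
3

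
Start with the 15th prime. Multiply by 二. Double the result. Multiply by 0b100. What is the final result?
Convert the 15th prime (prime index) → 47 (decimal)
Start: 47
Convert 二 (Chinese numeral) → 2 (decimal)
47 × 2 = 94
94 × 2 = 188
Convert 0b100 (binary) → 4 (decimal)
188 × 4 = 752
752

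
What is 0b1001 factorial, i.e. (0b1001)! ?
Convert 0b1001 (binary) → 8 + 1 = 9 (decimal)
Compute 9! = 362880
362880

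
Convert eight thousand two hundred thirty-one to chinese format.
Convert eight thousand two hundred thirty-one (English words) → 8×1000 + 2×100 + 31 = 8231 (decimal)
Convert 8231 (decimal) → 8231 = 8×1000 + 2×100 + 3×10 + 1 → 八千二百三十一 (Chinese numeral)
八千二百三十一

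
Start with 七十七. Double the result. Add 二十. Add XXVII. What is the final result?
Convert 七十七 (Chinese numeral) → 7×10 + 7 = 77 (decimal)
Start: 77
77 × 2 = 154
Convert 二十 (Chinese numeral) → 2×10 = 20 (decimal)
154 + 20 = 174
Convert XXVII (Roman numeral) → 10 + 10 + 5 + 1 + 1 = 27 (decimal)
174 + 27 = 201
201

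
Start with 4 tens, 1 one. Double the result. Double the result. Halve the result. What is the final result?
Convert 4 tens, 1 one (place-value notation) → 4×10 + 1 = 41 (decimal)
Start: 41
41 × 2 = 82
82 × 2 = 164
164 ÷ 2 = 82
82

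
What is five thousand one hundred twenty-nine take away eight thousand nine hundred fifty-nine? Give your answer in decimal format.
Convert five thousand one hundred twenty-nine (English words) → 5×1000 + 1×100 + 29 = 5129 (decimal)
Convert eight thousand nine hundred fifty-nine (English words) → 8×1000 + 9×100 + 59 = 8959 (decimal)
Compute 5129 - 8959 = -3830
-3830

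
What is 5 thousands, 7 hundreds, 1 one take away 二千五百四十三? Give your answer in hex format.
Convert 5 thousands, 7 hundreds, 1 one (place-value notation) → 5×1000 + 7×100 + 1 = 5701 (decimal)
Convert 二千五百四十三 (Chinese numeral) → 2×1000 + 5×100 + 4×10 + 3 = 2543 (decimal)
Compute 5701 - 2543 = 3158
Convert 3158 (decimal) → 3158 = 12×256 + 5×16 + 6 → 0xC56 (hexadecimal)
0xC56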